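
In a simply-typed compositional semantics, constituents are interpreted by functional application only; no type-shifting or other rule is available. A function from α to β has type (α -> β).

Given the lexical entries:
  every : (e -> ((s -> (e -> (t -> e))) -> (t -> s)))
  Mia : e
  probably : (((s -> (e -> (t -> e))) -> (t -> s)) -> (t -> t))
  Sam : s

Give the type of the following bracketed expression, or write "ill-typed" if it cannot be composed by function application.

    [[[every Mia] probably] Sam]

ill-typed

[every Mia]: functor every : (e -> ((s -> (e -> (t -> e))) -> (t -> s))), argument Mia : e; result ((s -> (e -> (t -> e))) -> (t -> s)).
[[every Mia] probably]: functor probably : (((s -> (e -> (t -> e))) -> (t -> s)) -> (t -> t)), argument [every Mia] : ((s -> (e -> (t -> e))) -> (t -> s)); result (t -> t).
[[[every Mia] probably] Sam]: (t -> t) with s — neither is a function whose domain matches the other; composition fails here.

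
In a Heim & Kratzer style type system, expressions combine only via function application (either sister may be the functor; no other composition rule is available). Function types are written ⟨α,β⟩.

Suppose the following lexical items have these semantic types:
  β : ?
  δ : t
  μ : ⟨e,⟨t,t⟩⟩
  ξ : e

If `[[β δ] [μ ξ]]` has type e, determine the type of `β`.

⟨t,⟨⟨t,t⟩,e⟩⟩

[[β δ] [μ ξ]] is required to be e. [μ ξ] : ⟨t,t⟩ cannot yield e as functor, so [β δ] : ⟨⟨t,t⟩,e⟩.
[β δ] is required to be ⟨⟨t,t⟩,e⟩. δ : t cannot yield ⟨⟨t,t⟩,e⟩ as functor, so β : ⟨t,⟨⟨t,t⟩,e⟩⟩.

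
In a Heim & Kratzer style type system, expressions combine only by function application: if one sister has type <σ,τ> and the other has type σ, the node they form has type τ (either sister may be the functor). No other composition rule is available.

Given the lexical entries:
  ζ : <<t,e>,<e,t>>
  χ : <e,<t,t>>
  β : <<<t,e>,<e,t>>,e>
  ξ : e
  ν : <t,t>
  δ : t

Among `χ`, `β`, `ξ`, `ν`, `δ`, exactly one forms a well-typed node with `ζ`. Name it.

β

χ : <e,<t,t>> — neither side's domain matches the other.
β — combines: β : <<<t,e>,<e,t>>,e> takes ζ : <<t,e>,<e,t>> as argument, giving e.
ξ : e — neither side's domain matches the other.
ν : <t,t> — neither side's domain matches the other.
δ : t — neither side's domain matches the other.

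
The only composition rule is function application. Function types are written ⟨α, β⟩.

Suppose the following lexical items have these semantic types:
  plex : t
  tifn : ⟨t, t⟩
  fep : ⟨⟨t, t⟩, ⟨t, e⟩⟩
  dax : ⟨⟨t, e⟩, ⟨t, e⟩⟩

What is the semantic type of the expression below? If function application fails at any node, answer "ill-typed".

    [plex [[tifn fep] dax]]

e

[tifn fep] — fep of type ⟨⟨t, t⟩, ⟨t, e⟩⟩ combines with tifn of type ⟨t, t⟩: type ⟨t, e⟩.
[[tifn fep] dax] — dax of type ⟨⟨t, e⟩, ⟨t, e⟩⟩ combines with [tifn fep] of type ⟨t, e⟩: type ⟨t, e⟩.
[plex [[tifn fep] dax]] — [[tifn fep] dax] of type ⟨t, e⟩ combines with plex of type t: type e.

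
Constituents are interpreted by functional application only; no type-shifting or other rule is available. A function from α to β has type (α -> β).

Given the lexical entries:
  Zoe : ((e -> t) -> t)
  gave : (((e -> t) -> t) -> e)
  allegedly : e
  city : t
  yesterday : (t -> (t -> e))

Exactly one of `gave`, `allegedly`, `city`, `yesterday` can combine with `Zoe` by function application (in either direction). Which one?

gave — combines: gave : (((e -> t) -> t) -> e) takes Zoe : ((e -> t) -> t) as argument, giving e.
allegedly : e — neither side's domain matches the other.
city : t — neither side's domain matches the other.
yesterday : (t -> (t -> e)) — neither side's domain matches the other.

gave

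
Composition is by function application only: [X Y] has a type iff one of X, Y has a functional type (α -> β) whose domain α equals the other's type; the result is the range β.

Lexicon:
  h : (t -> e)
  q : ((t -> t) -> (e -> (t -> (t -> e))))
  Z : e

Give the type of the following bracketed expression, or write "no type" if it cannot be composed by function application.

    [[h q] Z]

no type

[h q]: (t -> e) with ((t -> t) -> (e -> (t -> (t -> e)))) — neither is a function whose domain matches the other; composition fails here.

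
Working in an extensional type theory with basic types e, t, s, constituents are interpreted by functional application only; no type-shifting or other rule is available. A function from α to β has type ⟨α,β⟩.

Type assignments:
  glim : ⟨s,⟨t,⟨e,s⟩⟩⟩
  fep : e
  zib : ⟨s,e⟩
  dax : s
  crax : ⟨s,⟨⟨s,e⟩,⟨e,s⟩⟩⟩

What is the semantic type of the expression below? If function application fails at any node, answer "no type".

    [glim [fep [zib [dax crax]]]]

[dax crax]: ⟨s,⟨⟨s,e⟩,⟨e,s⟩⟩⟩ applied to s yields ⟨⟨s,e⟩,⟨e,s⟩⟩.
[zib [dax crax]]: ⟨⟨s,e⟩,⟨e,s⟩⟩ applied to ⟨s,e⟩ yields ⟨e,s⟩.
[fep [zib [dax crax]]]: ⟨e,s⟩ applied to e yields s.
[glim [fep [zib [dax crax]]]]: ⟨s,⟨t,⟨e,s⟩⟩⟩ applied to s yields ⟨t,⟨e,s⟩⟩.

⟨t,⟨e,s⟩⟩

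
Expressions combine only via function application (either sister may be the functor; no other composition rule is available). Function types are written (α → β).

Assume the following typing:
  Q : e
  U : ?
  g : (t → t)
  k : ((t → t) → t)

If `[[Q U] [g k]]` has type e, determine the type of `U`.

(e → (t → e))

For [[Q U] [g k]] to have type e with [g k] of type t, [Q U] must be the function: [Q U] : (t → e).
For [Q U] to have type (t → e) with Q of type e, U must be the function: U : (e → (t → e)).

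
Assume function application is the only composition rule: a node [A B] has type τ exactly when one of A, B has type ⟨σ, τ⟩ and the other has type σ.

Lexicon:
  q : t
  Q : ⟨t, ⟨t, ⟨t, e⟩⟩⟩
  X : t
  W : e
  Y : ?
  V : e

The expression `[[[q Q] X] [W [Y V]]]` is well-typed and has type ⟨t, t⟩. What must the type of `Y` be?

⟨e, ⟨e, ⟨⟨t, e⟩, ⟨t, t⟩⟩⟩⟩

For [[[q Q] X] [W [Y V]]] to have type ⟨t, t⟩ with [[q Q] X] of type ⟨t, e⟩, [W [Y V]] must be the function: [W [Y V]] : ⟨⟨t, e⟩, ⟨t, t⟩⟩.
For [W [Y V]] to have type ⟨⟨t, e⟩, ⟨t, t⟩⟩ with W of type e, [Y V] must be the function: [Y V] : ⟨e, ⟨⟨t, e⟩, ⟨t, t⟩⟩⟩.
For [Y V] to have type ⟨e, ⟨⟨t, e⟩, ⟨t, t⟩⟩⟩ with V of type e, Y must be the function: Y : ⟨e, ⟨e, ⟨⟨t, e⟩, ⟨t, t⟩⟩⟩⟩.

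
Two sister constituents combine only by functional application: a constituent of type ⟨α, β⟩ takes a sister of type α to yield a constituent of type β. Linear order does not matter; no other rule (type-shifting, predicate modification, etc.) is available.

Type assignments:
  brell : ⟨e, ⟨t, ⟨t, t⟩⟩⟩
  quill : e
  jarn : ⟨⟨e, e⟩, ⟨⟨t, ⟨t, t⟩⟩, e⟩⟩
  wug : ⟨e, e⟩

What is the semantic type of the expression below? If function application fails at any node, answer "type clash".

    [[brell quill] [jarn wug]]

e

[brell quill] — brell of type ⟨e, ⟨t, ⟨t, t⟩⟩⟩ combines with quill of type e: type ⟨t, ⟨t, t⟩⟩.
[jarn wug] — jarn of type ⟨⟨e, e⟩, ⟨⟨t, ⟨t, t⟩⟩, e⟩⟩ combines with wug of type ⟨e, e⟩: type ⟨⟨t, ⟨t, t⟩⟩, e⟩.
[[brell quill] [jarn wug]] — [jarn wug] of type ⟨⟨t, ⟨t, t⟩⟩, e⟩ combines with [brell quill] of type ⟨t, ⟨t, t⟩⟩: type e.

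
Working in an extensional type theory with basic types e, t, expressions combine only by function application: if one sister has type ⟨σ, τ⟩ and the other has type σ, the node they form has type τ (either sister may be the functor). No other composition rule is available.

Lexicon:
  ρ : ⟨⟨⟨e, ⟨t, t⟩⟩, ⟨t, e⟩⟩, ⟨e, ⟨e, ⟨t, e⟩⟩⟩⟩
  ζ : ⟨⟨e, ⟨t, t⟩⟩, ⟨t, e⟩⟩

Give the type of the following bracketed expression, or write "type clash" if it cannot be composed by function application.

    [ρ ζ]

[ρ ζ]: ρ is ⟨⟨⟨e, ⟨t, t⟩⟩, ⟨t, e⟩⟩, ⟨e, ⟨e, ⟨t, e⟩⟩⟩⟩, ζ is ⟨⟨e, ⟨t, t⟩⟩, ⟨t, e⟩⟩; result ⟨e, ⟨e, ⟨t, e⟩⟩⟩.

⟨e, ⟨e, ⟨t, e⟩⟩⟩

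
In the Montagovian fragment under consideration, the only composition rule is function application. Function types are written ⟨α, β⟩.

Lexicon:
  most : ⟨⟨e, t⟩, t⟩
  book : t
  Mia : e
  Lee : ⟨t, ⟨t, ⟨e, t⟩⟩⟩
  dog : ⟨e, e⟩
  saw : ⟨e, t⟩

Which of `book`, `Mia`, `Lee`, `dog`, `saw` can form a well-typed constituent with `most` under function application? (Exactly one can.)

book : t — most needs ⟨e, t⟩; book needs nothing (atomic); neither fits.
Mia : e — most needs ⟨e, t⟩; Mia needs nothing (atomic); neither fits.
Lee : ⟨t, ⟨t, ⟨e, t⟩⟩⟩ — most needs ⟨e, t⟩; Lee needs t; neither fits.
dog : ⟨e, e⟩ — most needs ⟨e, t⟩; dog needs e; neither fits.
saw — combines: most : ⟨⟨e, t⟩, t⟩ takes saw : ⟨e, t⟩ as argument, giving t.

saw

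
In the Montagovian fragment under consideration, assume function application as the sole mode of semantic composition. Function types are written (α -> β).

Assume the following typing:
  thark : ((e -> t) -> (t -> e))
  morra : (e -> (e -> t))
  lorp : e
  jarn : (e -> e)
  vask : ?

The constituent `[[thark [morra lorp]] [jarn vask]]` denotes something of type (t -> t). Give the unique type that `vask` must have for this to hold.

[[thark [morra lorp]] [jarn vask]] must have type (t -> t). The sister [thark [morra lorp]] has type (t -> e); that is not a function onto (t -> t), so [jarn vask] must be the functor, of type ((t -> e) -> (t -> t)).
[jarn vask] must have type ((t -> e) -> (t -> t)). The sister jarn has type (e -> e); that is not a function onto ((t -> e) -> (t -> t)), so vask must be the functor, of type ((e -> e) -> ((t -> e) -> (t -> t))).

((e -> e) -> ((t -> e) -> (t -> t)))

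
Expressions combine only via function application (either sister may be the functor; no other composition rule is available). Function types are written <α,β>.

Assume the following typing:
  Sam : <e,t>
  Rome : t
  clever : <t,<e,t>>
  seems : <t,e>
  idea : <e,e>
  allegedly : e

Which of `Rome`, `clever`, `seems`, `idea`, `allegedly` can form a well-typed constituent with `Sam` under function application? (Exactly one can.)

allegedly

Rome : t — neither side's domain matches the other.
clever : <t,<e,t>> — neither side's domain matches the other.
seems : <t,e> — neither side's domain matches the other.
idea : <e,e> — neither side's domain matches the other.
allegedly — combines: Sam : <e,t> takes allegedly : e as argument, giving t.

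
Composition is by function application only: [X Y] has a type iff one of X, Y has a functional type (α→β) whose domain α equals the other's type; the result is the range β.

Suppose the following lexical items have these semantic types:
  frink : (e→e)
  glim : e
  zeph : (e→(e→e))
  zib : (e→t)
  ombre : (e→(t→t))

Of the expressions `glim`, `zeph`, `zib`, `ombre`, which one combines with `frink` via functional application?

glim

glim — combines: frink : (e→e) takes glim : e as argument, giving e.
zeph : (e→(e→e)) — neither side's domain matches the other.
zib : (e→t) — neither side's domain matches the other.
ombre : (e→(t→t)) — neither side's domain matches the other.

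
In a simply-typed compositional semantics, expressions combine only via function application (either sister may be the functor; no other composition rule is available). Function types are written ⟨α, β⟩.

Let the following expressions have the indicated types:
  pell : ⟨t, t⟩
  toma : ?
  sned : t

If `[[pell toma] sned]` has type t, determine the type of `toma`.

For [[pell toma] sned] to have type t with sned of type t, [pell toma] must be the function: [pell toma] : ⟨t, t⟩.
For [pell toma] to have type ⟨t, t⟩ with pell of type ⟨t, t⟩, toma must be the function: toma : ⟨⟨t, t⟩, ⟨t, t⟩⟩.

⟨⟨t, t⟩, ⟨t, t⟩⟩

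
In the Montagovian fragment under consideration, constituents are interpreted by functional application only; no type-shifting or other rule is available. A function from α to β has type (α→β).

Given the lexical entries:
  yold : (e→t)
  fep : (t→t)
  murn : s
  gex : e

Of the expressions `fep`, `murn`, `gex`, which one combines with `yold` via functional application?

fep : (t→t) — no; yold wants e, and fep wants t.
murn : s — no; yold wants e, and murn wants nothing (atomic).
gex — combines: yold : (e→t) takes gex : e as argument, giving t.

gex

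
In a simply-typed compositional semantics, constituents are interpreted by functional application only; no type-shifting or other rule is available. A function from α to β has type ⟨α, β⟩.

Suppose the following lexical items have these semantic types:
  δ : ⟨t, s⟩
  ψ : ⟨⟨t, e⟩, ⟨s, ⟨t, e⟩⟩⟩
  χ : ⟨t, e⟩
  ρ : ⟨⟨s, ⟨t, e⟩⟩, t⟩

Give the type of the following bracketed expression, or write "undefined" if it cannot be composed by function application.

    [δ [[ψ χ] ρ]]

s

[ψ χ]: ψ is ⟨⟨t, e⟩, ⟨s, ⟨t, e⟩⟩⟩, χ is ⟨t, e⟩; result ⟨s, ⟨t, e⟩⟩.
[[ψ χ] ρ]: ρ is ⟨⟨s, ⟨t, e⟩⟩, t⟩, [ψ χ] is ⟨s, ⟨t, e⟩⟩; result t.
[δ [[ψ χ] ρ]]: δ is ⟨t, s⟩, [[ψ χ] ρ] is t; result s.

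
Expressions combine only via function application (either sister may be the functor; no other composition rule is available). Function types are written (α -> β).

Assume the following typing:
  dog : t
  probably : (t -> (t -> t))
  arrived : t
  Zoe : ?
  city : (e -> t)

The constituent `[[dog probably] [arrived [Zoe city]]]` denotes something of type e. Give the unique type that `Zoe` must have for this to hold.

[[dog probably] [arrived [Zoe city]]] must have type e. The sister [dog probably] has type (t -> t); that is not a function onto e, so [arrived [Zoe city]] must be the functor, of type ((t -> t) -> e).
[arrived [Zoe city]] must have type ((t -> t) -> e). The sister arrived has type t; that is not a function onto ((t -> t) -> e), so [Zoe city] must be the functor, of type (t -> ((t -> t) -> e)).
[Zoe city] must have type (t -> ((t -> t) -> e)). The sister city has type (e -> t); that is not a function onto (t -> ((t -> t) -> e)), so Zoe must be the functor, of type ((e -> t) -> (t -> ((t -> t) -> e))).

((e -> t) -> (t -> ((t -> t) -> e)))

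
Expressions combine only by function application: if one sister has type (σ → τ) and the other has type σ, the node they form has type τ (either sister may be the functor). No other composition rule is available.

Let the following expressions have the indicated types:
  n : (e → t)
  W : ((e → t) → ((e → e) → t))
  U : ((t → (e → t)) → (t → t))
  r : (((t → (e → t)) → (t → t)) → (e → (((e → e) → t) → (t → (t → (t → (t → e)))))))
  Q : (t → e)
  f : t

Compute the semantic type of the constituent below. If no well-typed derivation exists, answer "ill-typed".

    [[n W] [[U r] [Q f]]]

At [n W], W : ((e → t) → ((e → e) → t)) takes n : (e → t), giving ((e → e) → t).
At [U r], r : (((t → (e → t)) → (t → t)) → (e → (((e → e) → t) → (t → (t → (t → (t → e))))))) takes U : ((t → (e → t)) → (t → t)), giving (e → (((e → e) → t) → (t → (t → (t → (t → e)))))).
At [Q f], Q : (t → e) takes f : t, giving e.
At [[U r] [Q f]], [U r] : (e → (((e → e) → t) → (t → (t → (t → (t → e)))))) takes [Q f] : e, giving (((e → e) → t) → (t → (t → (t → (t → e))))).
At [[n W] [[U r] [Q f]]], [[U r] [Q f]] : (((e → e) → t) → (t → (t → (t → (t → e))))) takes [n W] : ((e → e) → t), giving (t → (t → (t → (t → e)))).

(t → (t → (t → (t → e))))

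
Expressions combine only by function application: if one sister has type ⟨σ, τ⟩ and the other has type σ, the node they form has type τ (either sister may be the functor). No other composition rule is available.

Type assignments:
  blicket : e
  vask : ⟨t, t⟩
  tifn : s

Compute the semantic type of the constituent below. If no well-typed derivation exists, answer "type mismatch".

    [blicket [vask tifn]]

type mismatch

At [vask tifn]: neither ⟨t, t⟩ nor s can take the other as argument; the node is ill-typed.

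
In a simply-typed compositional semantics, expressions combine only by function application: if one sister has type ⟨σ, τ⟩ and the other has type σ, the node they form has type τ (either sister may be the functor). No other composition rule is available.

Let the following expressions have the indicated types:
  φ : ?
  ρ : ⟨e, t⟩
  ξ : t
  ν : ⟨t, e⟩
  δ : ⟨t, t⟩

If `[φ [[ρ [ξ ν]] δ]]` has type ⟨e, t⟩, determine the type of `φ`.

⟨t, ⟨e, t⟩⟩

[φ [[ρ [ξ ν]] δ]] must have type ⟨e, t⟩. The sister [[ρ [ξ ν]] δ] has type t; that is not a function onto ⟨e, t⟩, so φ must be the functor, of type ⟨t, ⟨e, t⟩⟩.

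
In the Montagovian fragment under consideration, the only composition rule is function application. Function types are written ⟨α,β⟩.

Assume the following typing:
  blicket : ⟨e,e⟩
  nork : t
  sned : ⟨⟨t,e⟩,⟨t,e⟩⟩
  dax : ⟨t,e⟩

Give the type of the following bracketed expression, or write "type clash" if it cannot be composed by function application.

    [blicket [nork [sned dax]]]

[sned dax] — sned of type ⟨⟨t,e⟩,⟨t,e⟩⟩ combines with dax of type ⟨t,e⟩: type ⟨t,e⟩.
[nork [sned dax]] — [sned dax] of type ⟨t,e⟩ combines with nork of type t: type e.
[blicket [nork [sned dax]]] — blicket of type ⟨e,e⟩ combines with [nork [sned dax]] of type e: type e.

e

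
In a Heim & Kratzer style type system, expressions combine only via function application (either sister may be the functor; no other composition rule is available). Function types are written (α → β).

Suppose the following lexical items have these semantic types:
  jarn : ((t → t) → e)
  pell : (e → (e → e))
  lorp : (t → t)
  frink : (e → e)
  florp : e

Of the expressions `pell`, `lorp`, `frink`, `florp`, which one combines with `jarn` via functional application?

lorp

pell : (e → (e → e)) — neither side's domain matches the other.
lorp — combines: jarn : ((t → t) → e) takes lorp : (t → t) as argument, giving e.
frink : (e → e) — neither side's domain matches the other.
florp : e — neither side's domain matches the other.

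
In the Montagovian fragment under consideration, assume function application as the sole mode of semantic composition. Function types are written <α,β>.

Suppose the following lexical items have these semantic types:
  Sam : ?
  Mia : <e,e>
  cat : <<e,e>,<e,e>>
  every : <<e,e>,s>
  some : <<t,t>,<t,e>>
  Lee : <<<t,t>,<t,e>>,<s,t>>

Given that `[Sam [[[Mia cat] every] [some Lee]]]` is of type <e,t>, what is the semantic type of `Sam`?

<t,<e,t>>

For [Sam [[[Mia cat] every] [some Lee]]] to have type <e,t> with [[[Mia cat] every] [some Lee]] of type t, Sam must be the function: Sam : <t,<e,t>>.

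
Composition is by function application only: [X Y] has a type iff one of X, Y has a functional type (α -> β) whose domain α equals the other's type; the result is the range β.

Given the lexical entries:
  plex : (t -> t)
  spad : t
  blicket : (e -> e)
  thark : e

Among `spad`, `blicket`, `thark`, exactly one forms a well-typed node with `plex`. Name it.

spad — combines: plex : (t -> t) takes spad : t as argument, giving t.
blicket : (e -> e) — does not combine with plex.
thark : e — does not combine with plex.

spad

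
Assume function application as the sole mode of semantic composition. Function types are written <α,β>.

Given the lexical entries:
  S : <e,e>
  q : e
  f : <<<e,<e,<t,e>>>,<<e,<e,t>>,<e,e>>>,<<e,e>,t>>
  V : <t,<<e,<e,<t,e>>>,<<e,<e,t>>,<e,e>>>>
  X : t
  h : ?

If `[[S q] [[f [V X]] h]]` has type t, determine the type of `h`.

[[S q] [[f [V X]] h]] is required to be t. [S q] : e cannot yield t as functor, so [[f [V X]] h] : <e,t>.
[[f [V X]] h] is required to be <e,t>. [f [V X]] : <<e,e>,t> cannot yield <e,t> as functor, so h : <<<e,e>,t>,<e,t>>.

<<<e,e>,t>,<e,t>>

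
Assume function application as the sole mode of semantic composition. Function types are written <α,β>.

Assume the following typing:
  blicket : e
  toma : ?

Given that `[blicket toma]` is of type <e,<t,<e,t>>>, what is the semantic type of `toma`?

<e,<e,<t,<e,t>>>>

[blicket toma] must have type <e,<t,<e,t>>>. The sister blicket has type e; that is not a function onto <e,<t,<e,t>>>, so toma must be the functor, of type <e,<e,<t,<e,t>>>>.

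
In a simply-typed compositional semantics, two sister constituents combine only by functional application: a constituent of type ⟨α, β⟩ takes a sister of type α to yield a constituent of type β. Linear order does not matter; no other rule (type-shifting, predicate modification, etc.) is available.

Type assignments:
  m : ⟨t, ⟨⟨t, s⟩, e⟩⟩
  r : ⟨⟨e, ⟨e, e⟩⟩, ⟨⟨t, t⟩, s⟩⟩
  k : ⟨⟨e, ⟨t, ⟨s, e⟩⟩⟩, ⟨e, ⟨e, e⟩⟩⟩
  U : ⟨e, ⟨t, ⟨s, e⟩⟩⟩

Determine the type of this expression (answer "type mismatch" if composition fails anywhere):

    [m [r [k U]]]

[k U]: functor k : ⟨⟨e, ⟨t, ⟨s, e⟩⟩⟩, ⟨e, ⟨e, e⟩⟩⟩, argument U : ⟨e, ⟨t, ⟨s, e⟩⟩⟩; result ⟨e, ⟨e, e⟩⟩.
[r [k U]]: functor r : ⟨⟨e, ⟨e, e⟩⟩, ⟨⟨t, t⟩, s⟩⟩, argument [k U] : ⟨e, ⟨e, e⟩⟩; result ⟨⟨t, t⟩, s⟩.
[m [r [k U]]]: ⟨t, ⟨⟨t, s⟩, e⟩⟩ with ⟨⟨t, t⟩, s⟩ — neither is a function whose domain matches the other; composition fails here.

type mismatch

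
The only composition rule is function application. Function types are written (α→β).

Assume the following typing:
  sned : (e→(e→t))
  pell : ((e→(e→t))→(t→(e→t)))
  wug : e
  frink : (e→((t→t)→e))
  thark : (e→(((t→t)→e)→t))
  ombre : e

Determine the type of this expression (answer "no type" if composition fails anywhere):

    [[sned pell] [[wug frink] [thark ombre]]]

At [sned pell], pell : ((e→(e→t))→(t→(e→t))) takes sned : (e→(e→t)), giving (t→(e→t)).
At [wug frink], frink : (e→((t→t)→e)) takes wug : e, giving ((t→t)→e).
At [thark ombre], thark : (e→(((t→t)→e)→t)) takes ombre : e, giving (((t→t)→e)→t).
At [[wug frink] [thark ombre]], [thark ombre] : (((t→t)→e)→t) takes [wug frink] : ((t→t)→e), giving t.
At [[sned pell] [[wug frink] [thark ombre]]], [sned pell] : (t→(e→t)) takes [[wug frink] [thark ombre]] : t, giving (e→t).

(e→t)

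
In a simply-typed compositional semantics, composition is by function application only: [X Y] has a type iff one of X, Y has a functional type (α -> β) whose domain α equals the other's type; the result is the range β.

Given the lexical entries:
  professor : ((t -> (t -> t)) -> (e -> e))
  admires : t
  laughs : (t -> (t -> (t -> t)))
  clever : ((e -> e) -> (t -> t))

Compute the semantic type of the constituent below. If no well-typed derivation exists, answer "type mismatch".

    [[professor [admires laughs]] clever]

[admires laughs]: laughs is (t -> (t -> (t -> t))), admires is t; result (t -> (t -> t)).
[professor [admires laughs]]: professor is ((t -> (t -> t)) -> (e -> e)), [admires laughs] is (t -> (t -> t)); result (e -> e).
[[professor [admires laughs]] clever]: clever is ((e -> e) -> (t -> t)), [professor [admires laughs]] is (e -> e); result (t -> t).

(t -> t)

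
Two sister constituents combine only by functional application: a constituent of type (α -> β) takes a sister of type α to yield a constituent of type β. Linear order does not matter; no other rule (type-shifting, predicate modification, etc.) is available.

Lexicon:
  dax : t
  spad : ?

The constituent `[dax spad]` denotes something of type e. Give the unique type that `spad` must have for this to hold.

For [dax spad] to have type e with dax of type t, spad must be the function: spad : (t -> e).

(t -> e)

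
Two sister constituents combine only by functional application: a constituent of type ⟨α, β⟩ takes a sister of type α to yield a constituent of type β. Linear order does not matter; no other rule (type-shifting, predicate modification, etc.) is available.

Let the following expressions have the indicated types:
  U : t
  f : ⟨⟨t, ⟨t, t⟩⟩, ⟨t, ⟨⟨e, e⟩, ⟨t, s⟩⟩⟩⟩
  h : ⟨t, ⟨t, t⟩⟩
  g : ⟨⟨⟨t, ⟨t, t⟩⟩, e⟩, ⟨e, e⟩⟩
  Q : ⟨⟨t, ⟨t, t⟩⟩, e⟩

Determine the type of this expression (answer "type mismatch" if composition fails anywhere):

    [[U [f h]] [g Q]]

⟨t, s⟩

At [f h], f : ⟨⟨t, ⟨t, t⟩⟩, ⟨t, ⟨⟨e, e⟩, ⟨t, s⟩⟩⟩⟩ takes h : ⟨t, ⟨t, t⟩⟩, giving ⟨t, ⟨⟨e, e⟩, ⟨t, s⟩⟩⟩.
At [U [f h]], [f h] : ⟨t, ⟨⟨e, e⟩, ⟨t, s⟩⟩⟩ takes U : t, giving ⟨⟨e, e⟩, ⟨t, s⟩⟩.
At [g Q], g : ⟨⟨⟨t, ⟨t, t⟩⟩, e⟩, ⟨e, e⟩⟩ takes Q : ⟨⟨t, ⟨t, t⟩⟩, e⟩, giving ⟨e, e⟩.
At [[U [f h]] [g Q]], [U [f h]] : ⟨⟨e, e⟩, ⟨t, s⟩⟩ takes [g Q] : ⟨e, e⟩, giving ⟨t, s⟩.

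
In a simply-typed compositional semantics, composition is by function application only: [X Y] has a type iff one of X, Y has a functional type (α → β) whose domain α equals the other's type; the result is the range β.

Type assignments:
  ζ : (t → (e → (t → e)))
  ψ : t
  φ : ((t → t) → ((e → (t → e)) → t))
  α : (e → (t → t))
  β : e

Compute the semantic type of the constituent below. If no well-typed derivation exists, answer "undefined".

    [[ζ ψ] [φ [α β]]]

[ζ ψ]: ζ is (t → (e → (t → e))), ψ is t; result (e → (t → e)).
[α β]: α is (e → (t → t)), β is e; result (t → t).
[φ [α β]]: φ is ((t → t) → ((e → (t → e)) → t)), [α β] is (t → t); result ((e → (t → e)) → t).
[[ζ ψ] [φ [α β]]]: [φ [α β]] is ((e → (t → e)) → t), [ζ ψ] is (e → (t → e)); result t.

t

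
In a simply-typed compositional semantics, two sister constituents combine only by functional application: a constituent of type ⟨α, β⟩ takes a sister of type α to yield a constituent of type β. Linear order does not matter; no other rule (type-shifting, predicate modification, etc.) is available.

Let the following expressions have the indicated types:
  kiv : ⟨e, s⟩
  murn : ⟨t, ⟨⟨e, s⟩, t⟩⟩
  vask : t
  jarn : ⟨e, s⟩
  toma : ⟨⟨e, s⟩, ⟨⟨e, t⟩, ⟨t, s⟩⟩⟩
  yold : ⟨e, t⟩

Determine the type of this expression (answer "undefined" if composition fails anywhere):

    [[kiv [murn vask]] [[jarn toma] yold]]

s

[murn vask]: functor murn : ⟨t, ⟨⟨e, s⟩, t⟩⟩, argument vask : t; result ⟨⟨e, s⟩, t⟩.
[kiv [murn vask]]: functor [murn vask] : ⟨⟨e, s⟩, t⟩, argument kiv : ⟨e, s⟩; result t.
[jarn toma]: functor toma : ⟨⟨e, s⟩, ⟨⟨e, t⟩, ⟨t, s⟩⟩⟩, argument jarn : ⟨e, s⟩; result ⟨⟨e, t⟩, ⟨t, s⟩⟩.
[[jarn toma] yold]: functor [jarn toma] : ⟨⟨e, t⟩, ⟨t, s⟩⟩, argument yold : ⟨e, t⟩; result ⟨t, s⟩.
[[kiv [murn vask]] [[jarn toma] yold]]: functor [[jarn toma] yold] : ⟨t, s⟩, argument [kiv [murn vask]] : t; result s.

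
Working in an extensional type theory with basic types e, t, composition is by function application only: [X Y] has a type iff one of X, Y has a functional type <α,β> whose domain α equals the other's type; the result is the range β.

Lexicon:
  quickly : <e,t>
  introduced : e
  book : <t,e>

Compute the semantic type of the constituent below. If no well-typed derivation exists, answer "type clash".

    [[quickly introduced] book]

At [quickly introduced], quickly : <e,t> takes introduced : e, giving t.
At [[quickly introduced] book], book : <t,e> takes [quickly introduced] : t, giving e.

e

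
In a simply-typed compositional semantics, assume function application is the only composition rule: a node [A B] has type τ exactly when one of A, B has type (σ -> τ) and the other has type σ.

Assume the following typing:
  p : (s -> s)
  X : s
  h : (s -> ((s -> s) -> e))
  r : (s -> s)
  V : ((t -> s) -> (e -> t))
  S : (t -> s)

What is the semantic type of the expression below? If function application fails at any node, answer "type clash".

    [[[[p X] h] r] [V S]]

[p X]: functor p : (s -> s), argument X : s; result s.
[[p X] h]: functor h : (s -> ((s -> s) -> e)), argument [p X] : s; result ((s -> s) -> e).
[[[p X] h] r]: functor [[p X] h] : ((s -> s) -> e), argument r : (s -> s); result e.
[V S]: functor V : ((t -> s) -> (e -> t)), argument S : (t -> s); result (e -> t).
[[[[p X] h] r] [V S]]: functor [V S] : (e -> t), argument [[[p X] h] r] : e; result t.

t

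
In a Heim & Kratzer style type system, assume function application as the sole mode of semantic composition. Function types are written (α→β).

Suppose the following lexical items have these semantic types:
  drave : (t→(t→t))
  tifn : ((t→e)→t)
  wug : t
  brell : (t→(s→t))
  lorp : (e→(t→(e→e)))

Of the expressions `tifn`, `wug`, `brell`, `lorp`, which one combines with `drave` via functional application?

wug

tifn : ((t→e)→t) — neither side's domain matches the other.
wug — combines: drave : (t→(t→t)) takes wug : t as argument, giving (t→t).
brell : (t→(s→t)) — neither side's domain matches the other.
lorp : (e→(t→(e→e))) — neither side's domain matches the other.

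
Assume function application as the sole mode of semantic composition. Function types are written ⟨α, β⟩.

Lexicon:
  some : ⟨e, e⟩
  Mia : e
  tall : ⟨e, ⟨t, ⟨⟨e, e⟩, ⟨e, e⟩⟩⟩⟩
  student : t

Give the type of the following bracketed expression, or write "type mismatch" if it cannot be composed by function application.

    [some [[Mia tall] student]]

[Mia tall]: ⟨e, ⟨t, ⟨⟨e, e⟩, ⟨e, e⟩⟩⟩⟩ applied to e yields ⟨t, ⟨⟨e, e⟩, ⟨e, e⟩⟩⟩.
[[Mia tall] student]: ⟨t, ⟨⟨e, e⟩, ⟨e, e⟩⟩⟩ applied to t yields ⟨⟨e, e⟩, ⟨e, e⟩⟩.
[some [[Mia tall] student]]: ⟨⟨e, e⟩, ⟨e, e⟩⟩ applied to ⟨e, e⟩ yields ⟨e, e⟩.

⟨e, e⟩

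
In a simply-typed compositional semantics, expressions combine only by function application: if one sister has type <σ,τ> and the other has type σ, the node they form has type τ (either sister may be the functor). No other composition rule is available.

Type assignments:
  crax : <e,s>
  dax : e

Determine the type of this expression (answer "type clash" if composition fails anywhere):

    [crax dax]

[crax dax] — crax of type <e,s> combines with dax of type e: type s.

s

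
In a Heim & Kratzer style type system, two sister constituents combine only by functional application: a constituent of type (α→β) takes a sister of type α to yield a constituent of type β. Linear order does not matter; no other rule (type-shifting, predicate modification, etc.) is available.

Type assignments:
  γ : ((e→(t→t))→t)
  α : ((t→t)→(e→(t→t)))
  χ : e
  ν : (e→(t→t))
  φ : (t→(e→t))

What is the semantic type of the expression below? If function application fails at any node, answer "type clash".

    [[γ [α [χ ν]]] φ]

At [χ ν], ν : (e→(t→t)) takes χ : e, giving (t→t).
At [α [χ ν]], α : ((t→t)→(e→(t→t))) takes [χ ν] : (t→t), giving (e→(t→t)).
At [γ [α [χ ν]]], γ : ((e→(t→t))→t) takes [α [χ ν]] : (e→(t→t)), giving t.
At [[γ [α [χ ν]]] φ], φ : (t→(e→t)) takes [γ [α [χ ν]]] : t, giving (e→t).

(e→t)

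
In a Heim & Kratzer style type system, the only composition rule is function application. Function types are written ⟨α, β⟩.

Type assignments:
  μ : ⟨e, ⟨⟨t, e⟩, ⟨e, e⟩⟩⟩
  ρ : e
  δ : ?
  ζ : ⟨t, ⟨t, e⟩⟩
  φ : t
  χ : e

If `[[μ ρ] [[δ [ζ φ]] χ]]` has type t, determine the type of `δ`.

⟨⟨t, e⟩, ⟨e, ⟨⟨⟨t, e⟩, ⟨e, e⟩⟩, t⟩⟩⟩

[[μ ρ] [[δ [ζ φ]] χ]] must have type t. The sister [μ ρ] has type ⟨⟨t, e⟩, ⟨e, e⟩⟩; that is not a function onto t, so [[δ [ζ φ]] χ] must be the functor, of type ⟨⟨⟨t, e⟩, ⟨e, e⟩⟩, t⟩.
[[δ [ζ φ]] χ] must have type ⟨⟨⟨t, e⟩, ⟨e, e⟩⟩, t⟩. The sister χ has type e; that is not a function onto ⟨⟨⟨t, e⟩, ⟨e, e⟩⟩, t⟩, so [δ [ζ φ]] must be the functor, of type ⟨e, ⟨⟨⟨t, e⟩, ⟨e, e⟩⟩, t⟩⟩.
[δ [ζ φ]] must have type ⟨e, ⟨⟨⟨t, e⟩, ⟨e, e⟩⟩, t⟩⟩. The sister [ζ φ] has type ⟨t, e⟩; that is not a function onto ⟨e, ⟨⟨⟨t, e⟩, ⟨e, e⟩⟩, t⟩⟩, so δ must be the functor, of type ⟨⟨t, e⟩, ⟨e, ⟨⟨⟨t, e⟩, ⟨e, e⟩⟩, t⟩⟩⟩.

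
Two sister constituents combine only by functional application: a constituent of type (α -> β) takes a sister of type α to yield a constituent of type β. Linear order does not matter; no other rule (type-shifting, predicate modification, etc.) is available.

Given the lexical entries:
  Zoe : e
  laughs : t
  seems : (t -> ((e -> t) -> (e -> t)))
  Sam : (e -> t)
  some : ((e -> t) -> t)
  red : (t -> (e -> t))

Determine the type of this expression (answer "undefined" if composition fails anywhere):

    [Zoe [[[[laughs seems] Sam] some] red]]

[laughs seems]: (t -> ((e -> t) -> (e -> t))) applied to t yields ((e -> t) -> (e -> t)).
[[laughs seems] Sam]: ((e -> t) -> (e -> t)) applied to (e -> t) yields (e -> t).
[[[laughs seems] Sam] some]: ((e -> t) -> t) applied to (e -> t) yields t.
[[[[laughs seems] Sam] some] red]: (t -> (e -> t)) applied to t yields (e -> t).
[Zoe [[[[laughs seems] Sam] some] red]]: (e -> t) applied to e yields t.

t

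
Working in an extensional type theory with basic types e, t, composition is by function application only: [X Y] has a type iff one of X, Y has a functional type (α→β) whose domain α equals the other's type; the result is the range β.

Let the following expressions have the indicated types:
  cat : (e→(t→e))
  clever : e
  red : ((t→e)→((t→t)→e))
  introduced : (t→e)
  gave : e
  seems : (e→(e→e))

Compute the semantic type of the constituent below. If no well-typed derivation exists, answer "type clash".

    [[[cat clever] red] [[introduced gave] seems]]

[cat clever] — cat of type (e→(t→e)) combines with clever of type e: type (t→e).
[[cat clever] red] — red of type ((t→e)→((t→t)→e)) combines with [cat clever] of type (t→e): type ((t→t)→e).
At [introduced gave]: neither (t→e) nor e can take the other as argument; the node is ill-typed.

type clash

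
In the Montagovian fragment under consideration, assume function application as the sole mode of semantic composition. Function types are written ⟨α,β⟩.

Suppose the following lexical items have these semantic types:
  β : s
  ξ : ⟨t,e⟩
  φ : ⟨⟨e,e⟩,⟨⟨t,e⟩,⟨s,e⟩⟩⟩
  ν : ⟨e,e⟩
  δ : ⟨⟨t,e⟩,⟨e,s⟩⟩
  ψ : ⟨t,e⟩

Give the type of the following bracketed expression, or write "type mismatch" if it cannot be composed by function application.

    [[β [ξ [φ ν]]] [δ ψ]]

s

[φ ν]: functor φ : ⟨⟨e,e⟩,⟨⟨t,e⟩,⟨s,e⟩⟩⟩, argument ν : ⟨e,e⟩; result ⟨⟨t,e⟩,⟨s,e⟩⟩.
[ξ [φ ν]]: functor [φ ν] : ⟨⟨t,e⟩,⟨s,e⟩⟩, argument ξ : ⟨t,e⟩; result ⟨s,e⟩.
[β [ξ [φ ν]]]: functor [ξ [φ ν]] : ⟨s,e⟩, argument β : s; result e.
[δ ψ]: functor δ : ⟨⟨t,e⟩,⟨e,s⟩⟩, argument ψ : ⟨t,e⟩; result ⟨e,s⟩.
[[β [ξ [φ ν]]] [δ ψ]]: functor [δ ψ] : ⟨e,s⟩, argument [β [ξ [φ ν]]] : e; result s.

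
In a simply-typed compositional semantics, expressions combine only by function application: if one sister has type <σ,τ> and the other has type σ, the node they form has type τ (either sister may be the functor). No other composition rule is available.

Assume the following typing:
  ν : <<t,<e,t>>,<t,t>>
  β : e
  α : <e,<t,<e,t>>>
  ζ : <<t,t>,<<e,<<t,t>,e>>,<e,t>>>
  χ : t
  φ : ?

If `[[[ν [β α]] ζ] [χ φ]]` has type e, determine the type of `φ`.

[[[ν [β α]] ζ] [χ φ]] must have type e. The sister [[ν [β α]] ζ] has type <<e,<<t,t>,e>>,<e,t>>; that is not a function onto e, so [χ φ] must be the functor, of type <<<e,<<t,t>,e>>,<e,t>>,e>.
[χ φ] must have type <<<e,<<t,t>,e>>,<e,t>>,e>. The sister χ has type t; that is not a function onto <<<e,<<t,t>,e>>,<e,t>>,e>, so φ must be the functor, of type <t,<<<e,<<t,t>,e>>,<e,t>>,e>>.

<t,<<<e,<<t,t>,e>>,<e,t>>,e>>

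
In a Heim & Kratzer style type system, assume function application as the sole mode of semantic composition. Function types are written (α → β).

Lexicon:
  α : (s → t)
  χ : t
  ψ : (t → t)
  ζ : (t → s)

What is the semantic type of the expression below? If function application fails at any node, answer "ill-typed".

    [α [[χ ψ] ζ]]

t

[χ ψ] — ψ of type (t → t) combines with χ of type t: type t.
[[χ ψ] ζ] — ζ of type (t → s) combines with [χ ψ] of type t: type s.
[α [[χ ψ] ζ]] — α of type (s → t) combines with [[χ ψ] ζ] of type s: type t.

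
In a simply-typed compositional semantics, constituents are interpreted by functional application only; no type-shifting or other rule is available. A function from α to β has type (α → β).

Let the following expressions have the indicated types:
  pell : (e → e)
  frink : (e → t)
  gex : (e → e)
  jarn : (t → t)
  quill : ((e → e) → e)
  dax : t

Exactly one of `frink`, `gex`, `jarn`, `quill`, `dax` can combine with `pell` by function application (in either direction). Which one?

frink : (e → t) — neither side's domain matches the other.
gex : (e → e) — neither side's domain matches the other.
jarn : (t → t) — neither side's domain matches the other.
quill — combines: quill : ((e → e) → e) takes pell : (e → e) as argument, giving e.
dax : t — neither side's domain matches the other.

quill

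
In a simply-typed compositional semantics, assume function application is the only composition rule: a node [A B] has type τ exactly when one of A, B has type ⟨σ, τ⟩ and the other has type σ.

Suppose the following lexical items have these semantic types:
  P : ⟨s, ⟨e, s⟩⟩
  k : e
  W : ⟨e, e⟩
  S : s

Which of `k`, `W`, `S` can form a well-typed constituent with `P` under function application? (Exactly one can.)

S

k : e — no; P wants s, and k wants nothing (atomic).
W : ⟨e, e⟩ — no; P wants s, and W wants e.
S — combines: P : ⟨s, ⟨e, s⟩⟩ takes S : s as argument, giving ⟨e, s⟩.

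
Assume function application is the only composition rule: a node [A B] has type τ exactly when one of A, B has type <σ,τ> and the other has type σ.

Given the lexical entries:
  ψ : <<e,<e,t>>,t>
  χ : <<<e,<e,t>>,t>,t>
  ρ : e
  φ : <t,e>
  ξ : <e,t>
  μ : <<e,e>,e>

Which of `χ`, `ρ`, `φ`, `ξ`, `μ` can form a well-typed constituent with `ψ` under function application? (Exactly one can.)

χ

χ — combines: χ : <<<e,<e,t>>,t>,t> takes ψ : <<e,<e,t>>,t> as argument, giving t.
ρ : e — neither side's domain matches the other.
φ : <t,e> — neither side's domain matches the other.
ξ : <e,t> — neither side's domain matches the other.
μ : <<e,e>,e> — neither side's domain matches the other.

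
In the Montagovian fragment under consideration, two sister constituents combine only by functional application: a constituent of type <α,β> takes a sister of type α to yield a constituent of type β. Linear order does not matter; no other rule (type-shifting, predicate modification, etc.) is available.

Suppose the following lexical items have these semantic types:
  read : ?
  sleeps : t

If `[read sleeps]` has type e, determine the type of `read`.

At [read sleeps] (required: e): sleeps is t, which is not a function with range e; hence read is the functor — type <t,e>.

<t,e>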